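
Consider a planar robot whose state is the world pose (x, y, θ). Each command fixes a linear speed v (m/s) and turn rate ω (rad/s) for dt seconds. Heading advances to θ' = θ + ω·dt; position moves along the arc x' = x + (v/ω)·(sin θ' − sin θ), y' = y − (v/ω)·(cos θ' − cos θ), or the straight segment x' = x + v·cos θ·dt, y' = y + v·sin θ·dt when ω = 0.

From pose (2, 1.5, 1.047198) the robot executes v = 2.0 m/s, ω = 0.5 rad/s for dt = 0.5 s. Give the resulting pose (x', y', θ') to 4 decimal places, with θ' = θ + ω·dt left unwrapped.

(2.3871, 2.4192, 1.2972)

θ' = 1.0472 + 0.5·0.5 = 1.2972
R = v/ω = 2.0/0.5 = 4.0000
x' = 2 + 4.0000·(sin 1.2972 − sin 1.0472) = 2.3871
y' = 1.5 − 4.0000·(cos 1.2972 − cos 1.0472) = 2.4192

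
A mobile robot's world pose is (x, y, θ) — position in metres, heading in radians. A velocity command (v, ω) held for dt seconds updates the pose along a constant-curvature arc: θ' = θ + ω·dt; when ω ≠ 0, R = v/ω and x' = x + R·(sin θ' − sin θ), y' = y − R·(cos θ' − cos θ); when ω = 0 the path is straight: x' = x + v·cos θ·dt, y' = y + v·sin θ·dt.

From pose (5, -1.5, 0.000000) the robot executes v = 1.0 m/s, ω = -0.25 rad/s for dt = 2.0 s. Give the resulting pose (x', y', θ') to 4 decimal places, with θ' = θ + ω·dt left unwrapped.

θ' = 0.0000 + -0.25·2.0 = -0.5000
R = v/ω = 1.0/-0.25 = -4.0000
x' = 5 + -4.0000·(sin -0.5000 − sin 0.0000) = 6.9177
y' = -1.5 − -4.0000·(cos -0.5000 − cos 0.0000) = -1.9897

(6.9177, -1.9897, -0.5000)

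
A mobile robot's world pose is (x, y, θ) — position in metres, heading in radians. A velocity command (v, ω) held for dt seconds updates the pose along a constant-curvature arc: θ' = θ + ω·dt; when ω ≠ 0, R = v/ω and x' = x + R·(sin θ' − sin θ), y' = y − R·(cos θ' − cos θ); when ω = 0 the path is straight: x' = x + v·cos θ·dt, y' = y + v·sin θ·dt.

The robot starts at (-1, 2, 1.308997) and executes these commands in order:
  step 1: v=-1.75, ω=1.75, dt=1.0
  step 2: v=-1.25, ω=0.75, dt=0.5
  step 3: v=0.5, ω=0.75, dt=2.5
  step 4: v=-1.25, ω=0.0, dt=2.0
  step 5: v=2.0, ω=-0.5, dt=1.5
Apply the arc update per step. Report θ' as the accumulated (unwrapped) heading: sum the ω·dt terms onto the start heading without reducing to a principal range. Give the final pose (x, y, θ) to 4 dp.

(-0.6185, -0.9937, 4.5590)

step 1: θ'=3.0590 (R=-1.0000) → pose (-0.1166, 0.7446, 3.0590)
step 2: θ'=3.4340 (R=-1.6667) → pose (0.5014, 0.8097, 3.4340)
step 3: θ'=5.3090 (R=0.6667) → pose (0.1420, -0.2033, 5.3090)
step 4: θ'=5.3090 (straight) → pose (-1.2626, 1.8648, 5.3090)
step 5: θ'=4.5590 (R=-4.0000) → pose (-0.6185, -0.9937, 4.5590)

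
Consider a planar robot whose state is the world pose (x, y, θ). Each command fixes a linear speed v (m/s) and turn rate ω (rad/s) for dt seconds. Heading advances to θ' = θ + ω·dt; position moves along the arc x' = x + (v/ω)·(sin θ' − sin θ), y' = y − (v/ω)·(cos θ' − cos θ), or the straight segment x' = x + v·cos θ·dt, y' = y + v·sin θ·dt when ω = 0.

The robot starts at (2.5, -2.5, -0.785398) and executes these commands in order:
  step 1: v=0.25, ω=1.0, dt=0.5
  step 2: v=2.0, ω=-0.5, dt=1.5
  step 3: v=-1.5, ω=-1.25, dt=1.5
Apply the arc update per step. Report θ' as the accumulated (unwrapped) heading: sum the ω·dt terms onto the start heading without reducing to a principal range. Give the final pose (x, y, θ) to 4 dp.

(5.6776, -2.5803, -2.9104)

step 1: θ'=-0.2854 (R=0.2500) → pose (2.6064, -2.5631, -0.2854)
step 2: θ'=-1.0354 (R=-4.0000) → pose (4.9205, -4.3606, -1.0354)
step 3: θ'=-2.9104 (R=1.2000) → pose (5.6776, -2.5803, -2.9104)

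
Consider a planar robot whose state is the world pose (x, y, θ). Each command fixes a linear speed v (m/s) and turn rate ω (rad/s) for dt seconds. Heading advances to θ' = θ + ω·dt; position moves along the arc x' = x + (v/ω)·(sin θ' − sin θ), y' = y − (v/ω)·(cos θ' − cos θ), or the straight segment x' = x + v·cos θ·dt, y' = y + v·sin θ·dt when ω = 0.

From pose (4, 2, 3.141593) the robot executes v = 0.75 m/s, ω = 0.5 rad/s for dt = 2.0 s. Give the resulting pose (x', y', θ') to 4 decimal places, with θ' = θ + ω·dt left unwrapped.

θ' = 3.1416 + 0.5·2.0 = 4.1416
R = v/ω = 0.75/0.5 = 1.5000
x' = 4 + 1.5000·(sin 4.1416 − sin 3.1416) = 2.7378
y' = 2 − 1.5000·(cos 4.1416 − cos 3.1416) = 1.3105

(2.7378, 1.3105, 4.1416)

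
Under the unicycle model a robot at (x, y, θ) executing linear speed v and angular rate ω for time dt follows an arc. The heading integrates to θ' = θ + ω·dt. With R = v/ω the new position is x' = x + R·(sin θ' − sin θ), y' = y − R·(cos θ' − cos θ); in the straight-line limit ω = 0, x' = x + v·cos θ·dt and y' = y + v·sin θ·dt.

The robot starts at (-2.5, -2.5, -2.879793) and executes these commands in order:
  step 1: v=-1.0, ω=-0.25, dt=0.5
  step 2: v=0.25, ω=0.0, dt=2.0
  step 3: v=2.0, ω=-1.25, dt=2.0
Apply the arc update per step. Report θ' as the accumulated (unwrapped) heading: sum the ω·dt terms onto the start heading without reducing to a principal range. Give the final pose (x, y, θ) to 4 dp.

step 1: θ'=-3.0048 (R=4.0000) → pose (-2.0102, -2.4011, -3.0048)
step 2: θ'=-3.0048 (straight) → pose (-2.5055, -2.4693, -3.0048)
step 3: θ'=-5.5048 (R=-1.6000) → pose (-3.8472, 0.2551, -5.5048)

(-3.8472, 0.2551, -5.5048)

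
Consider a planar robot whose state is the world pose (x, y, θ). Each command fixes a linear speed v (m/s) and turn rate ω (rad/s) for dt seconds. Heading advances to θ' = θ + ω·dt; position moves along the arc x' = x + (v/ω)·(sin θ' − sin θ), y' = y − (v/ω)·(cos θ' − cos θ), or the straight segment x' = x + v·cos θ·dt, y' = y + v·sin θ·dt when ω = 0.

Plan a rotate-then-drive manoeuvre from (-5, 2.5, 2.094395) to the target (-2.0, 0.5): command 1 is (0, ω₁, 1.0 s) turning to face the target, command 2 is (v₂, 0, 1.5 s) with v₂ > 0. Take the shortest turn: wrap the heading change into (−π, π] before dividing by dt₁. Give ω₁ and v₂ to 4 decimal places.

ω₁ = -2.6824, v₂ = 2.4037

heading to target = atan2(0.5−2.5, -2−-5) = -0.5880
Δθ = wrap(-0.5880 − 2.0944) = -2.6824; ω₁ = Δθ/dt₁ = -2.6824
distance = √((-2−-5)² + (0.5−2.5)²) = 3.6056; v₂ = distance/dt₂ = 2.4037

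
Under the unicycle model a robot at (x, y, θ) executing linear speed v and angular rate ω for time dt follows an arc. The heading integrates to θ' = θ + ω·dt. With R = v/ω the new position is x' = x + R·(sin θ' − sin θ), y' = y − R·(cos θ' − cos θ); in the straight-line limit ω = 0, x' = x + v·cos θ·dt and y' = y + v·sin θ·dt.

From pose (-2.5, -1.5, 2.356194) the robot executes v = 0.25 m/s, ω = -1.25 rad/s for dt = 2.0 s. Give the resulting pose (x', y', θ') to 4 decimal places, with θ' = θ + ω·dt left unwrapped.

θ' = 2.3562 + -1.25·2.0 = -0.1438
R = v/ω = 0.25/-1.25 = -0.2000
x' = -2.5 + -0.2000·(sin -0.1438 − sin 2.3562) = -2.3299
y' = -1.5 − -0.2000·(cos -0.1438 − cos 2.3562) = -1.1606

(-2.3299, -1.1606, -0.1438)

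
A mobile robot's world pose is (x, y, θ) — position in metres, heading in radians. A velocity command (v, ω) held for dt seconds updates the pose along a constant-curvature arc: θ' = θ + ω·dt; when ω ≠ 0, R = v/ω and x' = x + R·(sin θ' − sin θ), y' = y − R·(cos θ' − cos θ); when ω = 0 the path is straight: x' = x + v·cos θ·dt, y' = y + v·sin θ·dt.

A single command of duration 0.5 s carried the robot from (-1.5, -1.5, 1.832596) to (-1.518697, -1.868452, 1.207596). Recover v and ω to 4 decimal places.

Δθ = 1.207596 − 1.832596 = -0.625000
ω = Δθ/dt = -0.625000/0.5 = -1.2500
R = −Δy/(cos θ' − cos θ) = 0.6000
v = R·ω = 0.6000·-1.2500 = -0.7500

v = -0.7500, ω = -1.2500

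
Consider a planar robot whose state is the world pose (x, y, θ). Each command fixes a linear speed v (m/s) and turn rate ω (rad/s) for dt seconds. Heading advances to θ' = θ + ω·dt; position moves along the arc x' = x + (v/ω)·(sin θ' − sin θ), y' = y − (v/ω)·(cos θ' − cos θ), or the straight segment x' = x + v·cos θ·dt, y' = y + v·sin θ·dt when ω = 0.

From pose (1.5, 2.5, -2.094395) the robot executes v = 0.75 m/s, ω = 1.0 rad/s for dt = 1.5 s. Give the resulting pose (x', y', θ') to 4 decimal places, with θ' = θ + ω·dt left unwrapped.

(1.7295, 1.5036, -0.5944)

θ' = -2.0944 + 1.0·1.5 = -0.5944
R = v/ω = 0.75/1.0 = 0.7500
x' = 1.5 + 0.7500·(sin -0.5944 − sin -2.0944) = 1.7295
y' = 2.5 − 0.7500·(cos -0.5944 − cos -2.0944) = 1.5036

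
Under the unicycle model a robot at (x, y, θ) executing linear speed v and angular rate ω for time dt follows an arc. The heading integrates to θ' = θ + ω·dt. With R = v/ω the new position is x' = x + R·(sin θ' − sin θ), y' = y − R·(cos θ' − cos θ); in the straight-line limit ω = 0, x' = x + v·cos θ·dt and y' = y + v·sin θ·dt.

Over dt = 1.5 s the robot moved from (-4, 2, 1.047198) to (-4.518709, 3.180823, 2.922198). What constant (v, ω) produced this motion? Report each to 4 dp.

v = 1.0000, ω = 1.2500

Δθ = 2.922198 − 1.047198 = 1.875000
ω = Δθ/dt = 1.875000/1.5 = 1.2500
R = −Δy/(cos θ' − cos θ) = 0.8000
v = R·ω = 0.8000·1.2500 = 1.0000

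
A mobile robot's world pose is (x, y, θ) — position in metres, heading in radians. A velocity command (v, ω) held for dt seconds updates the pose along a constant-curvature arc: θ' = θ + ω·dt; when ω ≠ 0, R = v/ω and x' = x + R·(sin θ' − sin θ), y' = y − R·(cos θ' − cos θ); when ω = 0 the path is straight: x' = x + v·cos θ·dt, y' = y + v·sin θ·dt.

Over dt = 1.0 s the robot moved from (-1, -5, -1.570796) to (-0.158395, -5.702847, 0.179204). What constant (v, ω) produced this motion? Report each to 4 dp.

Δθ = 0.179204 − -1.570796 = 1.750000
ω = Δθ/dt = 1.750000/1.0 = 1.7500
R = Δx/(sin θ' − sin θ) = 0.7143
v = R·ω = 0.7143·1.7500 = 1.2500

v = 1.2500, ω = 1.7500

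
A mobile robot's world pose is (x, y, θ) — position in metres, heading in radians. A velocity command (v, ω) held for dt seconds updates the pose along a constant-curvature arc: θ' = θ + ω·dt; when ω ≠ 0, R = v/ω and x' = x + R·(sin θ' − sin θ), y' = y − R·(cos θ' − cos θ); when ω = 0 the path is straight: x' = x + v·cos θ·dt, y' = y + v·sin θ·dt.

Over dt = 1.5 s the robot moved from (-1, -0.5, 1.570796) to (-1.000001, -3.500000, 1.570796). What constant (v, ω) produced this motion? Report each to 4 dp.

v = -2.0000, ω = 0.0000

Δθ = 1.570796 − 1.570796 = 0.000000
ω = Δθ/dt = 0.000000/1.5 = 0.0000
ω = 0 → v = (Δx·cos θ + Δy·sin θ)/dt = -2.0000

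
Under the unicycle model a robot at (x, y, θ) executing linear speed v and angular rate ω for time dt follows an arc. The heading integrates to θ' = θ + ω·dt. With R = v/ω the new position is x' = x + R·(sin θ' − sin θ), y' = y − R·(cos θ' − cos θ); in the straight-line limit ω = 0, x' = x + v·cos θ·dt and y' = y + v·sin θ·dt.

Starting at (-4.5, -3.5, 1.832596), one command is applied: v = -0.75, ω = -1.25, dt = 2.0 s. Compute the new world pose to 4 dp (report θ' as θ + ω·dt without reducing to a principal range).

(-5.4509, -4.1266, -0.6674)

θ' = 1.8326 + -1.25·2.0 = -0.6674
R = v/ω = -0.75/-1.25 = 0.6000
x' = -4.5 + 0.6000·(sin -0.6674 − sin 1.8326) = -5.4509
y' = -3.5 − 0.6000·(cos -0.6674 − cos 1.8326) = -4.1266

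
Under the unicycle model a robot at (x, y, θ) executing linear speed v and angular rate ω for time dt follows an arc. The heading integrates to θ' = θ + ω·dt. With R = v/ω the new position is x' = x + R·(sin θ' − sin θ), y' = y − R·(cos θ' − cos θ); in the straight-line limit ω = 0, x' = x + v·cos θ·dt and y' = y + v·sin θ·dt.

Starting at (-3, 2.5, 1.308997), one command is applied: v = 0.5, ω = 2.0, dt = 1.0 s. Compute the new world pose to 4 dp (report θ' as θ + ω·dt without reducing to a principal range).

θ' = 1.3090 + 2.0·1.0 = 3.3090
R = v/ω = 0.5/2.0 = 0.2500
x' = -3 + 0.2500·(sin 3.3090 − sin 1.3090) = -3.2831
y' = 2.5 − 0.2500·(cos 3.3090 − cos 1.3090) = 2.8112

(-3.2831, 2.8112, 3.3090)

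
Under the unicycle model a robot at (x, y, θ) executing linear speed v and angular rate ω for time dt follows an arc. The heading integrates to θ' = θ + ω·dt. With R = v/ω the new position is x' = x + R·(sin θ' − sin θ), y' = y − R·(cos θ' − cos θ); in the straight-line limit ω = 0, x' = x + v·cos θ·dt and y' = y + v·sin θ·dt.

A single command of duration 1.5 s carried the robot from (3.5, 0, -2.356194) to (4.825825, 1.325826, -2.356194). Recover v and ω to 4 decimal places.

v = -1.2500, ω = 0.0000

Δθ = -2.356194 − -2.356194 = 0.000000
ω = Δθ/dt = 0.000000/1.5 = 0.0000
ω = 0 → v = (Δx·cos θ + Δy·sin θ)/dt = -1.2500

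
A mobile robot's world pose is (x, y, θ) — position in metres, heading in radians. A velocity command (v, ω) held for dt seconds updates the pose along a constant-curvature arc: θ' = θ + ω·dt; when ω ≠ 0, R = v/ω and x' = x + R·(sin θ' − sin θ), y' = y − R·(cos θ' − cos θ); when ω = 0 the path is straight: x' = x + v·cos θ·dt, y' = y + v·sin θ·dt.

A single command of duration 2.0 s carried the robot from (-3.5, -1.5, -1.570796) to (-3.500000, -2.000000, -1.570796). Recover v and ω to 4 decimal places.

Δθ = -1.570796 − -1.570796 = 0.000000
ω = Δθ/dt = 0.000000/2.0 = 0.0000
ω = 0 → v = (Δx·cos θ + Δy·sin θ)/dt = 0.2500

v = 0.2500, ω = 0.0000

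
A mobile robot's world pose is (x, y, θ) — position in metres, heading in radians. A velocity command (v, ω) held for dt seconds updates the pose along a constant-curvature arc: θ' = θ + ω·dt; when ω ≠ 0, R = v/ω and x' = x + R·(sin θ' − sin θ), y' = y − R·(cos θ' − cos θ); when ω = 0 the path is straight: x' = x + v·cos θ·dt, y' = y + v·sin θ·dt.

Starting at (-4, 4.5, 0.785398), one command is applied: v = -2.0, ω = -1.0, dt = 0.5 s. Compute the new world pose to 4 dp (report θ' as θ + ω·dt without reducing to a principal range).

(-4.8511, 3.9951, 0.2854)

θ' = 0.7854 + -1.0·0.5 = 0.2854
R = v/ω = -2.0/-1.0 = 2.0000
x' = -4 + 2.0000·(sin 0.2854 − sin 0.7854) = -4.8511
y' = 4.5 − 2.0000·(cos 0.2854 − cos 0.7854) = 3.9951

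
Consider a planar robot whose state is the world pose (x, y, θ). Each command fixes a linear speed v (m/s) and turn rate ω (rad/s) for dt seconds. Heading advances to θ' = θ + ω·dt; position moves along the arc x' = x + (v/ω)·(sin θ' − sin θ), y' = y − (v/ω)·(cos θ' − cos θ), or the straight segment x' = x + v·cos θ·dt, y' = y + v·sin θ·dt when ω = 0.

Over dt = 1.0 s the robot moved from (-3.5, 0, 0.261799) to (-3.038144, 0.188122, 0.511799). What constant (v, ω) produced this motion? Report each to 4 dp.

Δθ = 0.511799 − 0.261799 = 0.250000
ω = Δθ/dt = 0.250000/1.0 = 0.2500
R = Δx/(sin θ' − sin θ) = 2.0000
v = R·ω = 2.0000·0.2500 = 0.5000

v = 0.5000, ω = 0.2500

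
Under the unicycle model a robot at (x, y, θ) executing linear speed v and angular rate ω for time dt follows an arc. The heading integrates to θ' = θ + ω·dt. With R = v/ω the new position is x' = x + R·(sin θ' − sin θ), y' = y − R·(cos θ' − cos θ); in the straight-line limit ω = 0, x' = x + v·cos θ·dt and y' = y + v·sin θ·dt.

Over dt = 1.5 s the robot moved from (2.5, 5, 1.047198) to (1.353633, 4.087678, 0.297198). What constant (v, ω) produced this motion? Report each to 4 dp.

v = -1.0000, ω = -0.5000

Δθ = 0.297198 − 1.047198 = -0.750000
ω = Δθ/dt = -0.750000/1.5 = -0.5000
R = Δx/(sin θ' − sin θ) = 2.0000
v = R·ω = 2.0000·-0.5000 = -1.0000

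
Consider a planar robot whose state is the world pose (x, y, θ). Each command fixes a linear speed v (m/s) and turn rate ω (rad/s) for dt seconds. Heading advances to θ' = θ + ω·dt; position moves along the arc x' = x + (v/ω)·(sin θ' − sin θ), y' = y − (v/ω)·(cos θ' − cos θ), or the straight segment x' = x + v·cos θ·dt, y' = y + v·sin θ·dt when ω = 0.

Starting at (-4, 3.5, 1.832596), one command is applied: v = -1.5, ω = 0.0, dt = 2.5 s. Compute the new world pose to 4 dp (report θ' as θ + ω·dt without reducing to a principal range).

(-3.0294, -0.1222, 1.8326)

θ' = 1.8326 + 0.0·2.5 = 1.8326
ω = 0 → straight: x' = -4 + -1.5·cos(1.8326)·2.5 = -3.0294
y' = 3.5 + -1.5·sin(1.8326)·2.5 = -0.1222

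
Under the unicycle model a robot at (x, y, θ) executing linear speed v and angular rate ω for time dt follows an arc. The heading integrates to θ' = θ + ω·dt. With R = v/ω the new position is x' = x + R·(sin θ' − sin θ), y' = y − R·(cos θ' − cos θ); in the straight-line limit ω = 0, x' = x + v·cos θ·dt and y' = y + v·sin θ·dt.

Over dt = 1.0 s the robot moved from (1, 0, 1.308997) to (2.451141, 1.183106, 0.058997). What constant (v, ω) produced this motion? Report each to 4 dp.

Δθ = 0.058997 − 1.308997 = -1.250000
ω = Δθ/dt = -1.250000/1.0 = -1.2500
R = Δx/(sin θ' − sin θ) = -1.6000
v = R·ω = -1.6000·-1.2500 = 2.0000

v = 2.0000, ω = -1.2500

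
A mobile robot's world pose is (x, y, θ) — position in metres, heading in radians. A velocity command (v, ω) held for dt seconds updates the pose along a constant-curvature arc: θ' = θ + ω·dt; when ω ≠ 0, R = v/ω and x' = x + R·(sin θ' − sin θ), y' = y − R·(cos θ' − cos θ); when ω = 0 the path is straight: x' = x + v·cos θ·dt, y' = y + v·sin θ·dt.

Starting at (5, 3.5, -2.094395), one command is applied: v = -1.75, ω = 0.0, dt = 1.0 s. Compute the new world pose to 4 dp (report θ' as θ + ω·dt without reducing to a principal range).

(5.8750, 5.0155, -2.0944)

θ' = -2.0944 + 0.0·1.0 = -2.0944
ω = 0 → straight: x' = 5 + -1.75·cos(-2.0944)·1.0 = 5.8750
y' = 3.5 + -1.75·sin(-2.0944)·1.0 = 5.0155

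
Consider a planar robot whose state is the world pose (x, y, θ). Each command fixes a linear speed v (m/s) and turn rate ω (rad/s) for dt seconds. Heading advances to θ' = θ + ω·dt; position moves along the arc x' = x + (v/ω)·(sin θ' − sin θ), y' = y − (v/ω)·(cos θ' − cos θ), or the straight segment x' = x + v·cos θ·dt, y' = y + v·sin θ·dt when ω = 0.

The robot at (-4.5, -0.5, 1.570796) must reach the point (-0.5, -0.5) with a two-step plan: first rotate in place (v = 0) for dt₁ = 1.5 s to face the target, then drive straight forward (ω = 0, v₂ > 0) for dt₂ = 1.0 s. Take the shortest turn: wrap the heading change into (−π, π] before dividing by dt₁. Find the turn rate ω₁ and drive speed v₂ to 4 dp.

heading to target = atan2(-0.5−-0.5, -0.5−-4.5) = 0.0000
Δθ = wrap(0.0000 − 1.5708) = -1.5708; ω₁ = Δθ/dt₁ = -1.0472
distance = √((-0.5−-4.5)² + (-0.5−-0.5)²) = 4.0000; v₂ = distance/dt₂ = 4.0000

ω₁ = -1.0472, v₂ = 4.0000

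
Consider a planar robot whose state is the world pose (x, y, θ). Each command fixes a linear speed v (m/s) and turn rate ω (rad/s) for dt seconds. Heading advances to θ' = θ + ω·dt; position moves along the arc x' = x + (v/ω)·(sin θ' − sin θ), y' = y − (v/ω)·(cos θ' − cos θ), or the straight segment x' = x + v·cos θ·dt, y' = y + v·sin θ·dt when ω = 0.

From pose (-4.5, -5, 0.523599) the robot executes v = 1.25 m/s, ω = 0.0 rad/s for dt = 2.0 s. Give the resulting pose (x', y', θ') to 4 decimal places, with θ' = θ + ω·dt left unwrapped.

(-2.3349, -3.7500, 0.5236)

θ' = 0.5236 + 0.0·2.0 = 0.5236
ω = 0 → straight: x' = -4.5 + 1.25·cos(0.5236)·2.0 = -2.3349
y' = -5 + 1.25·sin(0.5236)·2.0 = -3.7500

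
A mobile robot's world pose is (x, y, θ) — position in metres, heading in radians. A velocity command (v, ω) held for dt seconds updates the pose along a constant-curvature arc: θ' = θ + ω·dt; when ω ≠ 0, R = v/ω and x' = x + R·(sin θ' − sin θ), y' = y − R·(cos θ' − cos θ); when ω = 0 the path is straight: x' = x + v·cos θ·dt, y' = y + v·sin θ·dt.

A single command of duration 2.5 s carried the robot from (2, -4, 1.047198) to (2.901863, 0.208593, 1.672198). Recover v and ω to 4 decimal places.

v = 1.7500, ω = 0.2500

Δθ = 1.672198 − 1.047198 = 0.625000
ω = Δθ/dt = 0.625000/2.5 = 0.2500
R = −Δy/(cos θ' − cos θ) = 7.0000
v = R·ω = 7.0000·0.2500 = 1.7500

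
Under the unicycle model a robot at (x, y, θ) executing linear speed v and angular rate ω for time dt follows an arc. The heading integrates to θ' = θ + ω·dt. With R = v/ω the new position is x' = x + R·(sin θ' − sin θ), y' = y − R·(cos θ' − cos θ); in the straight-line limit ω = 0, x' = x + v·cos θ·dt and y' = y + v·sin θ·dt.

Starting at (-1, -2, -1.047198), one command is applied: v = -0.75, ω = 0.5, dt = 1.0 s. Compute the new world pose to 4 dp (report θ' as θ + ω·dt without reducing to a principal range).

θ' = -1.0472 + 0.5·1.0 = -0.5472
R = v/ω = -0.75/0.5 = -1.5000
x' = -1 + -1.5000·(sin -0.5472 − sin -1.0472) = -1.5186
y' = -2 − -1.5000·(cos -0.5472 − cos -1.0472) = -1.4690

(-1.5186, -1.4690, -0.5472)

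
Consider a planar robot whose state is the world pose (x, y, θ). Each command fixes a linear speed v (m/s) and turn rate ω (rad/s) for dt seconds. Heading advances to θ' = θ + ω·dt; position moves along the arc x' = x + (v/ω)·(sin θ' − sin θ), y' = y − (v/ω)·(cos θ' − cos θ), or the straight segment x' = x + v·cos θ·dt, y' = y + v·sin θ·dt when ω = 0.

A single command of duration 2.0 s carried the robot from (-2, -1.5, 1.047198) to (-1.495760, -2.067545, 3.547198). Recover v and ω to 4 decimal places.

v = -0.5000, ω = 1.2500

Δθ = 3.547198 − 1.047198 = 2.500000
ω = Δθ/dt = 2.500000/2.0 = 1.2500
R = −Δy/(cos θ' − cos θ) = -0.4000
v = R·ω = -0.4000·1.2500 = -0.5000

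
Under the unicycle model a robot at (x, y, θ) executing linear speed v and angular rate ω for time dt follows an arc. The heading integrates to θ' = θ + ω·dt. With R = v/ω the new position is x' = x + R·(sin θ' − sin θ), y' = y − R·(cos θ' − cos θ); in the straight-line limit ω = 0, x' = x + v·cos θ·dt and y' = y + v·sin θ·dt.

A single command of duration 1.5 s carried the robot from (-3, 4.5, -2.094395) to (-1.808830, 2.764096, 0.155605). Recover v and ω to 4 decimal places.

Δθ = 0.155605 − -2.094395 = 2.250000
ω = Δθ/dt = 2.250000/1.5 = 1.5000
R = −Δy/(cos θ' − cos θ) = 1.1667
v = R·ω = 1.1667·1.5000 = 1.7500

v = 1.7500, ω = 1.5000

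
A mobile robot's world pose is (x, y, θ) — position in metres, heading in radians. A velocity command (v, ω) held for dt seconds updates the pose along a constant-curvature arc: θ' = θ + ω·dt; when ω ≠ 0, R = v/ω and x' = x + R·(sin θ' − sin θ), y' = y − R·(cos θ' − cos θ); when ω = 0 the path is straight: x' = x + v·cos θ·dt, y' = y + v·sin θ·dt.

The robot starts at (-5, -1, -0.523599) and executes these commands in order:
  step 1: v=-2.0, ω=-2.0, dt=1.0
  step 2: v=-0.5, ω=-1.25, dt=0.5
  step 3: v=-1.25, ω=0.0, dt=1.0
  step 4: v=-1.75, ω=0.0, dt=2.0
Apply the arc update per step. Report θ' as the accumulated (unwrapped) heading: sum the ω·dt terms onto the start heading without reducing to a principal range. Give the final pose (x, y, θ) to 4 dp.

step 1: θ'=-2.5236 (R=1.0000) → pose (-5.0794, 0.6811, -2.5236)
step 2: θ'=-3.1486 (R=0.4000) → pose (-4.8448, 0.7550, -3.1486)
step 3: θ'=-3.1486 (straight) → pose (-3.5949, 0.7463, -3.1486)
step 4: θ'=-3.1486 (straight) → pose (-0.0950, 0.7218, -3.1486)

(-0.0950, 0.7218, -3.1486)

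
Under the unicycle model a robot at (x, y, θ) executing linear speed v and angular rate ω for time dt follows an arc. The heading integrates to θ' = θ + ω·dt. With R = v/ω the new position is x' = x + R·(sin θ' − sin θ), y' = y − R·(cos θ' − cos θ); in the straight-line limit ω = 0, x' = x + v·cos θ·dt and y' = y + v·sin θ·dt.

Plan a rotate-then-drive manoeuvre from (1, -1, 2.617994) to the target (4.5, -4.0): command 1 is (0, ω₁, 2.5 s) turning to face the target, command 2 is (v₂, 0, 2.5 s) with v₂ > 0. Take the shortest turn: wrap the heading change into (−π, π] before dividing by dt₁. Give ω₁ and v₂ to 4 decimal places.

heading to target = atan2(-4−-1, 4.5−1) = -0.7086
Δθ = wrap(-0.7086 − 2.6180) = 2.9566; ω₁ = Δθ/dt₁ = 1.1826
distance = √((4.5−1)² + (-4−-1)²) = 4.6098; v₂ = distance/dt₂ = 1.8439

ω₁ = 1.1826, v₂ = 1.8439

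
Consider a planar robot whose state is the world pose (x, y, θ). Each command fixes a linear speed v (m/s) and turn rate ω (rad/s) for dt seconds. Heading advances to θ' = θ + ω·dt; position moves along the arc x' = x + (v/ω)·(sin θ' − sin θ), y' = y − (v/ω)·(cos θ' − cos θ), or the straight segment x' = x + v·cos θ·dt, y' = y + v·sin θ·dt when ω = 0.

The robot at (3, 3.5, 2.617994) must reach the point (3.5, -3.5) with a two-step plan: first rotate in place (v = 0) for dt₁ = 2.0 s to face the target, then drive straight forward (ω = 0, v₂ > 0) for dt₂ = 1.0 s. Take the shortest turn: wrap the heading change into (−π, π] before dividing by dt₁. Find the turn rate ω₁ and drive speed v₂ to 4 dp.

heading to target = atan2(-3.5−3.5, 3.5−3) = -1.4995
Δθ = wrap(-1.4995 − 2.6180) = 2.1657; ω₁ = Δθ/dt₁ = 1.0829
distance = √((3.5−3)² + (-3.5−3.5)²) = 7.0178; v₂ = distance/dt₂ = 7.0178

ω₁ = 1.0829, v₂ = 7.0178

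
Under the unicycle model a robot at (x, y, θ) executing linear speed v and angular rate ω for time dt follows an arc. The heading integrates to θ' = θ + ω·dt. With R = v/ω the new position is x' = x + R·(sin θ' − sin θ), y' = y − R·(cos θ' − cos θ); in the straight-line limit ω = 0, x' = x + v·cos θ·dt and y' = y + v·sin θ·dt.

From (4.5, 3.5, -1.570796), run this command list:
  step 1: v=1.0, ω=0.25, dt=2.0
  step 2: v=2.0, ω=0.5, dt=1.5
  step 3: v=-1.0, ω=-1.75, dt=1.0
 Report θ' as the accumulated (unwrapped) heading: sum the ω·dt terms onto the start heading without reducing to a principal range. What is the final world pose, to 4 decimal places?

step 1: θ'=-1.0708 (R=4.0000) → pose (4.9897, 1.5823, -1.0708)
step 2: θ'=-0.3208 (R=4.0000) → pose (7.2387, -0.2959, -0.3208)
step 3: θ'=-2.0708 (R=0.5714) → pose (6.9174, 0.5203, -2.0708)

(6.9174, 0.5203, -2.0708)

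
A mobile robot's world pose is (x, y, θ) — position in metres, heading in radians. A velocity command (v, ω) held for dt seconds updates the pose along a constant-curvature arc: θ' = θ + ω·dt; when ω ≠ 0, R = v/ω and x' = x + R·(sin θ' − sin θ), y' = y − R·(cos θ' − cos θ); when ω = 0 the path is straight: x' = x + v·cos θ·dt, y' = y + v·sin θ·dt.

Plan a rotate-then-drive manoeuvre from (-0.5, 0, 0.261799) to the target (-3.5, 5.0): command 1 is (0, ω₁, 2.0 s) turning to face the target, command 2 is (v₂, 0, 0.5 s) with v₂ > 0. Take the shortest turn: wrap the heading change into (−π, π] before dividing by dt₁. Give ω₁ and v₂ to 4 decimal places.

ω₁ = 0.9247, v₂ = 11.6619

heading to target = atan2(5−0, -3.5−-0.5) = 2.1112
Δθ = wrap(2.1112 − 0.2618) = 1.8494; ω₁ = Δθ/dt₁ = 0.9247
distance = √((-3.5−-0.5)² + (5−0)²) = 5.8310; v₂ = distance/dt₂ = 11.6619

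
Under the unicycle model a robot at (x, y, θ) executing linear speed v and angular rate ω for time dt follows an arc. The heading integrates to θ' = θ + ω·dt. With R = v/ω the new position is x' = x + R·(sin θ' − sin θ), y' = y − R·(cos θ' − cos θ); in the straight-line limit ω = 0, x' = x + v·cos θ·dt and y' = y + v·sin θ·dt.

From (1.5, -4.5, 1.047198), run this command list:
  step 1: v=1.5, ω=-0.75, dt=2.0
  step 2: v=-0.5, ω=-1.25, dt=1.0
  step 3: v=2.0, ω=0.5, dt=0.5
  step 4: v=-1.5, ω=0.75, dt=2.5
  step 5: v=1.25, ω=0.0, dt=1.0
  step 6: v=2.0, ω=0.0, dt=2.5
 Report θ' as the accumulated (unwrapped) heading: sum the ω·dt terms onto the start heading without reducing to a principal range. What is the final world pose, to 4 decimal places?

step 1: θ'=-0.4528 (R=-2.0000) → pose (4.1070, -3.7015, -0.4528)
step 2: θ'=-1.7028 (R=0.4000) → pose (3.8855, -3.2892, -1.7028)
step 3: θ'=-1.4528 (R=4.0000) → pose (3.8785, -4.2866, -1.4528)
step 4: θ'=0.4222 (R=-2.0000) → pose (1.0729, -2.6976, 0.4222)
step 5: θ'=0.4222 (straight) → pose (2.2131, -2.1854, 0.4222)
step 6: θ'=0.4222 (straight) → pose (6.7741, -0.1366, 0.4222)

(6.7741, -0.1366, 0.4222)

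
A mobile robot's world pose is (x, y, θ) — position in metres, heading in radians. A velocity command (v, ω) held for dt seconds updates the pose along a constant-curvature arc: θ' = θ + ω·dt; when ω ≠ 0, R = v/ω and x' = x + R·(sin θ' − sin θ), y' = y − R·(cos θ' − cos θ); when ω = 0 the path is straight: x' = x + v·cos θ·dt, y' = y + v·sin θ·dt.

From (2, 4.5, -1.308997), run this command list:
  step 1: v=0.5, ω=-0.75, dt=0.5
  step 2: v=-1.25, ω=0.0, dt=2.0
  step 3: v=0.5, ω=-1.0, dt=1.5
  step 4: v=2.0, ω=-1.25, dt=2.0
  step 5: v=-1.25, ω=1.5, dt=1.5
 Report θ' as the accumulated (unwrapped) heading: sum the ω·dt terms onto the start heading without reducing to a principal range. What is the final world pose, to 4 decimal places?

step 1: θ'=-1.6840 (R=-0.6667) → pose (2.0184, 4.2521, -1.6840)
step 2: θ'=-1.6840 (straight) → pose (2.3008, 6.7361, -1.6840)
step 3: θ'=-3.1840 (R=-0.5000) → pose (1.7829, 6.2931, -3.1840)
step 4: θ'=-5.6840 (R=-1.6000) → pose (0.9483, 9.2129, -5.6840)
step 5: θ'=-3.4340 (R=-0.8333) → pose (1.1781, 7.7268, -3.4340)

(1.1781, 7.7268, -3.4340)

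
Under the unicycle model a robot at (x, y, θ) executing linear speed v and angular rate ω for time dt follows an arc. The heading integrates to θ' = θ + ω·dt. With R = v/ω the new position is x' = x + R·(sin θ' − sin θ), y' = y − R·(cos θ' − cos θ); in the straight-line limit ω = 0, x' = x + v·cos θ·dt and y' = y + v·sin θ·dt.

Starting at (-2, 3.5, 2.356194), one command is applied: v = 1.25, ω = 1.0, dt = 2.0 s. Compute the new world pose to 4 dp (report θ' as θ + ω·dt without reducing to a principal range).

(-4.0554, 3.0520, 4.3562)

θ' = 2.3562 + 1.0·2.0 = 4.3562
R = v/ω = 1.25/1.0 = 1.2500
x' = -2 + 1.2500·(sin 4.3562 − sin 2.3562) = -4.0554
y' = 3.5 − 1.2500·(cos 4.3562 − cos 2.3562) = 3.0520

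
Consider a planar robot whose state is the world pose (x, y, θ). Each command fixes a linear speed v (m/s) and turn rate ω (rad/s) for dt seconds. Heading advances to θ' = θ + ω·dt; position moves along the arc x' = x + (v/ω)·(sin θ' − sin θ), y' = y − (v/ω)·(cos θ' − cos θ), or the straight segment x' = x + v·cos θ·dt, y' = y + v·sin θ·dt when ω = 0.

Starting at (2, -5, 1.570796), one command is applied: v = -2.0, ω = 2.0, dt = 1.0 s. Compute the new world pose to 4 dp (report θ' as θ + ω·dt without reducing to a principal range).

θ' = 1.5708 + 2.0·1.0 = 3.5708
R = v/ω = -2.0/2.0 = -1.0000
x' = 2 + -1.0000·(sin 3.5708 − sin 1.5708) = 3.4161
y' = -5 − -1.0000·(cos 3.5708 − cos 1.5708) = -5.9093

(3.4161, -5.9093, 3.5708)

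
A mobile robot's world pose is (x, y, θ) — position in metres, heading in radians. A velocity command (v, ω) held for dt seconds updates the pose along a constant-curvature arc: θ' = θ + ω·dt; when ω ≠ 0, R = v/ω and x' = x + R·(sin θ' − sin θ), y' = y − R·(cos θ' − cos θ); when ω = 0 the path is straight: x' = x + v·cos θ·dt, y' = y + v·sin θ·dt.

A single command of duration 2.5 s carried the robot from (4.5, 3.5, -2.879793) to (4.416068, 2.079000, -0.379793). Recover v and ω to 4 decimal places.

v = 0.7500, ω = 1.0000

Δθ = -0.379793 − -2.879793 = 2.500000
ω = Δθ/dt = 2.500000/2.5 = 1.0000
R = −Δy/(cos θ' − cos θ) = 0.7500
v = R·ω = 0.7500·1.0000 = 0.7500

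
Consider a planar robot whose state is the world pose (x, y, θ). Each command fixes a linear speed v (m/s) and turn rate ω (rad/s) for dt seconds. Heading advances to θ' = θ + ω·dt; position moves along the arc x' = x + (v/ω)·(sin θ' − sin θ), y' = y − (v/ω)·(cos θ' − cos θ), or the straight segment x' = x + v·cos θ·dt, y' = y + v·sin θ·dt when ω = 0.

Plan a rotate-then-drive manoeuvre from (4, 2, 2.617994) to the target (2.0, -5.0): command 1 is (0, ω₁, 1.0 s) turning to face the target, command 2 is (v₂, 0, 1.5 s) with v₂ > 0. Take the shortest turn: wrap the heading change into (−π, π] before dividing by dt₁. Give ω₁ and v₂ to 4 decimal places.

ω₁ = 1.8161, v₂ = 4.8534

heading to target = atan2(-5−2, 2−4) = -1.8491
Δθ = wrap(-1.8491 − 2.6180) = 1.8161; ω₁ = Δθ/dt₁ = 1.8161
distance = √((2−4)² + (-5−2)²) = 7.2801; v₂ = distance/dt₂ = 4.8534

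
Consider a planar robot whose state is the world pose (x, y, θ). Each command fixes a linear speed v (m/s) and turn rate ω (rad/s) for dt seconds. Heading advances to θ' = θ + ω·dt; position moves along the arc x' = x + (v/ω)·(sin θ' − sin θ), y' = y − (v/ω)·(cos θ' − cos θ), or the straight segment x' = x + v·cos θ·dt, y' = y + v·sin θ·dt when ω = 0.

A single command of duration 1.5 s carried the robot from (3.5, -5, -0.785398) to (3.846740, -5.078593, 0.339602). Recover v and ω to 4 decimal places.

v = 0.2500, ω = 0.7500

Δθ = 0.339602 − -0.785398 = 1.125000
ω = Δθ/dt = 1.125000/1.5 = 0.7500
R = Δx/(sin θ' − sin θ) = 0.3333
v = R·ω = 0.3333·0.7500 = 0.2500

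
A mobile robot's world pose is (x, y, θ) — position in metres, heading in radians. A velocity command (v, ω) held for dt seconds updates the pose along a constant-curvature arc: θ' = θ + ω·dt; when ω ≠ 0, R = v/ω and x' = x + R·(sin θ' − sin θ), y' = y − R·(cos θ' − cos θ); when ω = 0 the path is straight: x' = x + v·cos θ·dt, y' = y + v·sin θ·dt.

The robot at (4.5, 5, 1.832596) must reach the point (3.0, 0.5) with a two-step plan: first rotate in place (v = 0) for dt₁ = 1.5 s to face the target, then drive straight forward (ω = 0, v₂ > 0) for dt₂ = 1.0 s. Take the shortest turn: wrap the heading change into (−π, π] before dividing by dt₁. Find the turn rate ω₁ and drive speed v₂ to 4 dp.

heading to target = atan2(0.5−5, 3−4.5) = -1.8925
Δθ = wrap(-1.8925 − 1.8326) = 2.5580; ω₁ = Δθ/dt₁ = 1.7054
distance = √((3−4.5)² + (0.5−5)²) = 4.7434; v₂ = distance/dt₂ = 4.7434

ω₁ = 1.7054, v₂ = 4.7434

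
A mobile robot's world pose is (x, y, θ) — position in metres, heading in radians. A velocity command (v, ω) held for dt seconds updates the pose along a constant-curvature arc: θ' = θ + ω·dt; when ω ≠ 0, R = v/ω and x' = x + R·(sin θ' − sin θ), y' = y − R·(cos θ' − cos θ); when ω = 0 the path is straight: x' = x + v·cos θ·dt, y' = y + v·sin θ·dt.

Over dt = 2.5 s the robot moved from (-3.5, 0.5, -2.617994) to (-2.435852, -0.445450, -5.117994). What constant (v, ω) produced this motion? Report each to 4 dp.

v = -0.7500, ω = -1.0000

Δθ = -5.117994 − -2.617994 = -2.500000
ω = Δθ/dt = -2.500000/2.5 = -1.0000
R = Δx/(sin θ' − sin θ) = 0.7500
v = R·ω = 0.7500·-1.0000 = -0.7500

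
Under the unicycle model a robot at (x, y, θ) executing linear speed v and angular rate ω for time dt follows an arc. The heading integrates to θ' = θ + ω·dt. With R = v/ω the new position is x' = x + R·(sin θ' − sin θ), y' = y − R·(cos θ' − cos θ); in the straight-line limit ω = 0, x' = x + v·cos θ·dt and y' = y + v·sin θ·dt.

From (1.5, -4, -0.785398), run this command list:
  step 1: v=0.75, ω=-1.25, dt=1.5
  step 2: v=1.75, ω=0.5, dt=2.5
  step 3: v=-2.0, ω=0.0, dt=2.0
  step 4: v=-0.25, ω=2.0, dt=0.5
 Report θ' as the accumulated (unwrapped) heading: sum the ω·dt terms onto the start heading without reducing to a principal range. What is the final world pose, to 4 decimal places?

step 1: θ'=-2.6604 (R=-0.6000) → pose (1.3534, -4.9561, -2.6604)
step 2: θ'=-1.4104 (R=3.5000) → pose (-0.4817, -8.6177, -1.4104)
step 3: θ'=-1.4104 (straight) → pose (-1.1205, -4.6690, -1.4104)
step 4: θ'=-0.4104 (R=-0.1250) → pose (-1.1941, -4.5744, -0.4104)

(-1.1941, -4.5744, -0.4104)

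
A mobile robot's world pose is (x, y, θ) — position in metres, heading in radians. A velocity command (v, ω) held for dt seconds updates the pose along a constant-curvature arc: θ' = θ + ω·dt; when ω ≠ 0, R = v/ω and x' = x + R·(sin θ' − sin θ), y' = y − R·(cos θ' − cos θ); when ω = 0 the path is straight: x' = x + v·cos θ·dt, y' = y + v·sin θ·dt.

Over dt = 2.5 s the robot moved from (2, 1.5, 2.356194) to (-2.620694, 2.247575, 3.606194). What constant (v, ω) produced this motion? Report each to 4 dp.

v = 2.0000, ω = 0.5000

Δθ = 3.606194 − 2.356194 = 1.250000
ω = Δθ/dt = 1.250000/2.5 = 0.5000
R = Δx/(sin θ' − sin θ) = 4.0000
v = R·ω = 4.0000·0.5000 = 2.0000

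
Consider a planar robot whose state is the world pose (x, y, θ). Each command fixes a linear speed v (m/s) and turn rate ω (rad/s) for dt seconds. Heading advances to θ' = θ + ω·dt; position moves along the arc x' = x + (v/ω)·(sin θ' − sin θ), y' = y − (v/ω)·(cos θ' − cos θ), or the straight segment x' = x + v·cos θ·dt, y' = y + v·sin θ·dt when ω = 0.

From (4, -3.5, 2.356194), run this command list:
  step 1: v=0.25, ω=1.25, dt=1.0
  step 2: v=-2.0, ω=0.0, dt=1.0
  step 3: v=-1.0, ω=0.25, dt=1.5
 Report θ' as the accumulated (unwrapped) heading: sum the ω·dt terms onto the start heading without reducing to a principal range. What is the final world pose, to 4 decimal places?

(6.7422, -1.6615, 3.9812)

step 1: θ'=3.6062 (R=0.2000) → pose (3.7690, -3.4626, 3.6062)
step 2: θ'=3.6062 (straight) → pose (5.5570, -2.5665, 3.6062)
step 3: θ'=3.9812 (R=-4.0000) → pose (6.7422, -1.6615, 3.9812)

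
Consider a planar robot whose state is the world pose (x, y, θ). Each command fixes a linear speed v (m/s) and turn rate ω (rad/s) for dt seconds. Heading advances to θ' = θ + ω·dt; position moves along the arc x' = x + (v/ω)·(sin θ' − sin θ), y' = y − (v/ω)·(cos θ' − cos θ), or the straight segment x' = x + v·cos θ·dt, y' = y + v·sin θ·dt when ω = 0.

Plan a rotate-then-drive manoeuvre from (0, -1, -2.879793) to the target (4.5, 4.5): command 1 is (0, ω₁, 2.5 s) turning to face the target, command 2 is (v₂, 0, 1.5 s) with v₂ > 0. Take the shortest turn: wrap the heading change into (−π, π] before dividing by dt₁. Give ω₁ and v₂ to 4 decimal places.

heading to target = atan2(4.5−-1, 4.5−0) = 0.8851
Δθ = wrap(0.8851 − -2.8798) = -2.5183; ω₁ = Δθ/dt₁ = -1.0073
distance = √((4.5−0)² + (4.5−-1)²) = 7.1063; v₂ = distance/dt₂ = 4.7376

ω₁ = -1.0073, v₂ = 4.7376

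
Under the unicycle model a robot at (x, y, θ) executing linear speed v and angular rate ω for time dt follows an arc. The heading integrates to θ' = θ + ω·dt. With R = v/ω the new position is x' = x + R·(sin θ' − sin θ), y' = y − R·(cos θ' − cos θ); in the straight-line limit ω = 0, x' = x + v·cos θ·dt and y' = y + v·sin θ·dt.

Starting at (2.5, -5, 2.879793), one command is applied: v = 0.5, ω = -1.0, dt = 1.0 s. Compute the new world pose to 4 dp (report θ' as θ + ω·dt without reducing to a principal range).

(2.1531, -4.6691, 1.8798)

θ' = 2.8798 + -1.0·1.0 = 1.8798
R = v/ω = 0.5/-1.0 = -0.5000
x' = 2.5 + -0.5000·(sin 1.8798 − sin 2.8798) = 2.1531
y' = -5 − -0.5000·(cos 1.8798 − cos 2.8798) = -4.6691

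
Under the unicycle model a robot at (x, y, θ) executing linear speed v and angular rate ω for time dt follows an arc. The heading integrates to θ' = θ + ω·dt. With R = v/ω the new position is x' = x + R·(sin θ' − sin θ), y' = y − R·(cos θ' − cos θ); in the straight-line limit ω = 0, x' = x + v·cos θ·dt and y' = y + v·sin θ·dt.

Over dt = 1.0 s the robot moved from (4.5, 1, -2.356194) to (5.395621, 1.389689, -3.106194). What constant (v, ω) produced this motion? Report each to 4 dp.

Δθ = -3.106194 − -2.356194 = -0.750000
ω = Δθ/dt = -0.750000/1.0 = -0.7500
R = Δx/(sin θ' − sin θ) = 1.3333
v = R·ω = 1.3333·-0.7500 = -1.0000

v = -1.0000, ω = -0.7500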